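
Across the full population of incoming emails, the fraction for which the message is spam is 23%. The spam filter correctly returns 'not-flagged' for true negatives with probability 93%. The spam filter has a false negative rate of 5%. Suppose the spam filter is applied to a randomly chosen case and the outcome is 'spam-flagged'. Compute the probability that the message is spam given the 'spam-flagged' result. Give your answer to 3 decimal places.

P(H | E) ≈ 0.802

Write H for 'the message is spam'. Prior odds H:¬H = 0.23/0.77 = 0.29870. For the 'spam-flagged' outcome, the likelihood ratio is 0.95/0.07 = 13.571.
Posterior odds = 0.29870 × 13.571 = 4.0538, so P(H|E) = 4.0538/(1+4.0538) = 0.802.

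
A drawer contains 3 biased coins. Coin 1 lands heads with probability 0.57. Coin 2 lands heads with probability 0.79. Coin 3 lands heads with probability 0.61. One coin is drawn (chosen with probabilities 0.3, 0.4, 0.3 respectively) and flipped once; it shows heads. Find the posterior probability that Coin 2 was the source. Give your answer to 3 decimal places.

Posterior probability ≈ 0.472

Tabulate prior·likelihood by source: [1] prior 0.3, lik 0.57, product 0.1710; [2] prior 0.4, lik 0.79, product 0.3160; [3] prior 0.3, lik 0.61, product 0.1830.
Normalizing constant = 0.67000; the posterior for Coin 2 is its product over the sum, 0.3160/0.67000 = 0.472.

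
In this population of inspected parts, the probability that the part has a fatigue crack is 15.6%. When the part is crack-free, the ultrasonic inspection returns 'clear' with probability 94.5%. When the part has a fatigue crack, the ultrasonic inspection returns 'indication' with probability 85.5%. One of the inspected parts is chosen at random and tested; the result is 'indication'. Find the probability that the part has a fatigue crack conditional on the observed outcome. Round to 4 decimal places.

P(H | E) ≈ 0.7418

Write H for 'the part has a fatigue crack'. Prior odds H:¬H = 0.156/0.844 = 0.18483. For the 'indication' outcome, the likelihood ratio is 0.855/0.055 = 15.545.
Posterior odds = 0.18483 × 15.545 = 2.8733, so P(H|E) = 2.8733/(1+2.8733) = 0.7418.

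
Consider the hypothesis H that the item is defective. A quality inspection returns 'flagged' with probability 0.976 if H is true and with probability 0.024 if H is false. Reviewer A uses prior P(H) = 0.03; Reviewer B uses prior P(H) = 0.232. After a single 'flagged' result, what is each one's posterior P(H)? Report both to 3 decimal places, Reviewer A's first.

The likelihood ratio for a 'flagged' result is 0.976/0.024 = 40.667.
Reviewer A: prior odds 0.03/0.97 = 0.030928; posterior odds 1.2577; posterior probability 0.557.
Reviewer B: prior odds 0.232/0.768 = 0.30208; posterior odds 12.285; posterior probability 0.925.

Reviewer A: 0.557; Reviewer B: 0.925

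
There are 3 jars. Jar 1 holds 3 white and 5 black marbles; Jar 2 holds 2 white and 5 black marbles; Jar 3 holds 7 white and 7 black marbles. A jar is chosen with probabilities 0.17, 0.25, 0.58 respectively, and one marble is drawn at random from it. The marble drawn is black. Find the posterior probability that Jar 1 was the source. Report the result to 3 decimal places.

Posterior probability ≈ 0.185

Tabulate prior·likelihood by source: [1] prior 0.17, lik 0.625, product 0.1063; [2] prior 0.25, lik 0.7143, product 0.1786; [3] prior 0.58, lik 0.5, product 0.2900.
Normalizing constant = 0.57482; the posterior for Jar 1 is its product over the sum, 0.1063/0.57482 = 0.185.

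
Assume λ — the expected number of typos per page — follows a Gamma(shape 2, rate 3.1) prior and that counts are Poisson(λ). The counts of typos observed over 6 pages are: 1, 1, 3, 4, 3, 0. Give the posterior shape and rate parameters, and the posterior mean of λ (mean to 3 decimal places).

Posterior: Gamma(shape=14, rate=9.1); mean ≈ 1.538

Total count ∑xᵢ = 12 over n = 6 pages.
Gamma is conjugate to the Poisson likelihood: posterior is Gamma(shape = 2+12 = 14, rate = 3.1+6 = 9.1).
Posterior mean = shape/rate = 14/9.1 = 1.538.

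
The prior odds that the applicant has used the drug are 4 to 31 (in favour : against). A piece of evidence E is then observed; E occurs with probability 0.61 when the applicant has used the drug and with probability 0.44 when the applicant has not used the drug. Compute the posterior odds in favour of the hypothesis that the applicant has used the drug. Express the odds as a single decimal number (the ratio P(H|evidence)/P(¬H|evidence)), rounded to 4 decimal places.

Prior odds = 4/31 = 0.12903.
Likelihood ratio for E = 0.61/0.44 = 1.3864.
Posterior odds = prior odds × LR = 0.17889.

Posterior odds ≈ 0.1789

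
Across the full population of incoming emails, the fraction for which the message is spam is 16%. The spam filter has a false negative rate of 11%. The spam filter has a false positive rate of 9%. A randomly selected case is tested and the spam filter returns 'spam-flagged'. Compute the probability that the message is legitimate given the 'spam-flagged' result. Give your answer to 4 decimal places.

P(¬H | E) ≈ 0.3468

Write H for 'the message is spam'. Prior odds H:¬H = 0.16/0.84 = 0.19048. For the 'spam-flagged' outcome, the likelihood ratio is 0.89/0.09 = 9.8889.
Posterior odds = 0.19048 × 9.8889 = 1.8836, so P(H|E) = 1.8836/(1+1.8836) = 0.6532. Then P(¬H|E) = 1 − 0.6532 = 0.3468.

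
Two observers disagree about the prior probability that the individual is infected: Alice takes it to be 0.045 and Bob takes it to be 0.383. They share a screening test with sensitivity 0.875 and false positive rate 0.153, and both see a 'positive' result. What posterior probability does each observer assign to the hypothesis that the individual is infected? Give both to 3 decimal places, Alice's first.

The likelihood ratio for a 'positive' result is 0.875/0.153 = 5.7190.
Alice: prior odds 0.045/0.955 = 0.047120; posterior odds 0.26948; posterior probability 0.212.
Bob: prior odds 0.383/0.617 = 0.62075; posterior odds 3.5500; posterior probability 0.780.

Alice: 0.212; Bob: 0.780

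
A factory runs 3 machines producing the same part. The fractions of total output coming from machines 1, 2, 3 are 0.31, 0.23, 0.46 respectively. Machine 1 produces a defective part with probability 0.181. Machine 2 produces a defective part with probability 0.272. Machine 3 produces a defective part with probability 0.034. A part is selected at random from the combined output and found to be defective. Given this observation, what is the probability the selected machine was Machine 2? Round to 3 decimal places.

P(defective|M1) = 0.181; P(defective|M2) = 0.272; P(defective|M3) = 0.034.
Prior × likelihood for each source: 0.31·0.181=0.05611, 0.23·0.272=0.06256, 0.46·0.034=0.01564. Summing gives P(defective) = 0.13431.
P(Machine 2 | defective) = 0.06256 / 0.13431 = 0.466.

Posterior probability ≈ 0.466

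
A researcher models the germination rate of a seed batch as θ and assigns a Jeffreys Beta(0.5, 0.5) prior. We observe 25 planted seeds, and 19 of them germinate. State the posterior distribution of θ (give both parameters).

Posterior: Beta(19.5, 6.5)

Observing 19 successes and 6 failures updates Beta(0.5, 0.5) by adding the success and failure counts to the two shape parameters: α = 0.5+19 = 19.5, β = 0.5+6 = 6.5.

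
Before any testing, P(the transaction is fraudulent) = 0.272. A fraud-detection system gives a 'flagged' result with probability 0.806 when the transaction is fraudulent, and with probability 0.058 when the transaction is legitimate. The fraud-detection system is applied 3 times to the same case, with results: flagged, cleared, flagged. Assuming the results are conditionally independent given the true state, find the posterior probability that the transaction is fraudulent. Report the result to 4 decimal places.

With H the event that the transaction is fraudulent, the joint likelihood of the observed sequence is P(data|H) = 0.806·0.194·0.806 = 0.12603 and P(data|¬H) = 0.058·0.942·0.058 = 0.0031689.
Bayes: P(H|data) = 0.272·0.12603 / (0.272·0.12603 + 0.728·0.0031689) = 0.034280/0.036587 = 0.9369.

Posterior P(H) ≈ 0.9369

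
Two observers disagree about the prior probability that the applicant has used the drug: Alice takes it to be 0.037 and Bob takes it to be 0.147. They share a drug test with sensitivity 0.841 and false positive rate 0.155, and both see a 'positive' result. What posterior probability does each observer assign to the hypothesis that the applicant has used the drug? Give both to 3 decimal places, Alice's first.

The likelihood ratio for a 'positive' result is 0.841/0.155 = 5.4258.
Alice: prior odds 0.037/0.963 = 0.038422; posterior odds 0.20847; posterior probability 0.173.
Bob: prior odds 0.147/0.853 = 0.17233; posterior odds 0.93505; posterior probability 0.483.

Alice: 0.173; Bob: 0.483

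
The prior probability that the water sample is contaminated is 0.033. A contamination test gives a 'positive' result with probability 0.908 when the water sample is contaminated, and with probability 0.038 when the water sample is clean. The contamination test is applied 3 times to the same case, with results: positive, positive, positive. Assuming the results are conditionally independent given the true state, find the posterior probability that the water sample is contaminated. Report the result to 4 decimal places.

Let H be the event that the water sample is contaminated; start with P(H) = 0.033. P('positive'|H) = 0.908, P('positive'|¬H) = 0.038.
Update on result 1 ('positive'): P(H) ← 0.908·0.0330 / (0.908·0.0330 + 0.038·0.9670) = 0.029964/0.066710 = 0.4492.
Update on result 2 ('positive'): P(H) ← 0.908·0.4492 / (0.908·0.4492 + 0.038·0.5508) = 0.40784/0.42878 = 0.9512.
Update on result 3 ('positive'): P(H) ← 0.908·0.9512 / (0.908·0.9512 + 0.038·0.0488) = 0.86367/0.86553 = 0.9979.

Posterior P(H) ≈ 0.9979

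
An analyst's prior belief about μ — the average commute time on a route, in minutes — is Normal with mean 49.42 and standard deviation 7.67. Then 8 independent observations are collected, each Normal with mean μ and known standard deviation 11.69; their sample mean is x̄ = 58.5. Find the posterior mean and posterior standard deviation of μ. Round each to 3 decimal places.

Prior precision 1/τ₀² = 1/7.67² = 0.0169984; data precision n/σ² = 8/11.69² = 0.0585411.
Posterior precision = 0.0169984 + 0.0585411 = 0.0755396, giving posterior SD = 1/√0.0755396 = 3.638.
Posterior mean = (0.0169984·49.42 + 0.0585411·58.5) / 0.0755396 = 56.457.

Posterior mean ≈ 56.457; posterior SD ≈ 3.638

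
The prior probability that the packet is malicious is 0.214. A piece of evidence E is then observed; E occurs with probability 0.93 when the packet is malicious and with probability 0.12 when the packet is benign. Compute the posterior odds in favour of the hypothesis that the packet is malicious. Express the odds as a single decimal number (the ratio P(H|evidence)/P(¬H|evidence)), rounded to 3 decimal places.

Prior odds = 0.214/(1−0.214) = 0.27226. In log-odds, ln(0.27226) = -1.3010.
Add log likelihood ratio: ln(7.7500) = 2.0477.
Posterior log-odds = 0.74671, so posterior odds = exp(0.74671) = 2.1101.

Posterior odds ≈ 2.110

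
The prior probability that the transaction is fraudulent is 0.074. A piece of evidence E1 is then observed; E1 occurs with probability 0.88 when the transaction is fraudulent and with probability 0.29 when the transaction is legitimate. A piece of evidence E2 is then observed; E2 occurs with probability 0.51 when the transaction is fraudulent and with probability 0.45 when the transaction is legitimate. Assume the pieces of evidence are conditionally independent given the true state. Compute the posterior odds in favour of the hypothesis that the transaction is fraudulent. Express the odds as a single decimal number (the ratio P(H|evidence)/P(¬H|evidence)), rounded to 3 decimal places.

Prior odds = 0.074/(1−0.074) = 0.079914. In log-odds, ln(0.079914) = -2.5268.
Add log likelihood ratios: ln(3.0345) + ln(1.1333) = 1.2352.
Posterior log-odds = -1.2916, so posterior odds = exp(-1.2916) = 0.27483.

Posterior odds ≈ 0.275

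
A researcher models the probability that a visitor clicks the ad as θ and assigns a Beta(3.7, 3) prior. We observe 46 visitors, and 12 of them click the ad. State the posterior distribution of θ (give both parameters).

Posterior: Beta(15.7, 37)

The binomial likelihood is conjugate to the Beta prior: with 12 successes and 34 failures, the posterior is Beta(3.7+12, 3+34) = Beta(15.7, 37).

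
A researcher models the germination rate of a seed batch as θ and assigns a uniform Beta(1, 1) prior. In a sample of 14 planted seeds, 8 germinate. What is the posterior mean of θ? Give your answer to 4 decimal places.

The binomial likelihood is conjugate to the Beta prior: with 8 successes and 6 failures, the posterior is Beta(1+8, 1+6) = Beta(9, 7).
Posterior mean = α/(α+β) = 9/16 = 0.5625.

Posterior mean ≈ 0.5625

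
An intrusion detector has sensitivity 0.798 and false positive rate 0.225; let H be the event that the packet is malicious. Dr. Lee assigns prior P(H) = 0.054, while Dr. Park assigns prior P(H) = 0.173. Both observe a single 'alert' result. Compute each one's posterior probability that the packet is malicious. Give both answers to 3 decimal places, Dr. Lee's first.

Dr. Lee: 0.168; Dr. Park: 0.426

P('+'|H) = 0.798, P('+'|¬H) = 0.225.
Dr. Lee: numerator 0.798·0.054 = 0.043092; evidence = 0.043092+0.225·0.946 = 0.25594; posterior = 0.168.
Dr. Park: numerator 0.798·0.173 = 0.13805; evidence = 0.13805+0.225·0.827 = 0.32413; posterior = 0.426.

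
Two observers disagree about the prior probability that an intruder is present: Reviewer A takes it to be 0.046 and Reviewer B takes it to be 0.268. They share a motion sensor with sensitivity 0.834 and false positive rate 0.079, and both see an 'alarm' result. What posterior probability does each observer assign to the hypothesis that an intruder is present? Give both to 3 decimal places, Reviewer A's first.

P('+'|H) = 0.834, P('+'|¬H) = 0.079.
Reviewer A: numerator 0.834·0.046 = 0.038364; evidence = 0.038364+0.079·0.954 = 0.11373; posterior = 0.337.
Reviewer B: numerator 0.834·0.268 = 0.22351; evidence = 0.22351+0.079·0.732 = 0.28134; posterior = 0.794.

Reviewer A: 0.337; Reviewer B: 0.794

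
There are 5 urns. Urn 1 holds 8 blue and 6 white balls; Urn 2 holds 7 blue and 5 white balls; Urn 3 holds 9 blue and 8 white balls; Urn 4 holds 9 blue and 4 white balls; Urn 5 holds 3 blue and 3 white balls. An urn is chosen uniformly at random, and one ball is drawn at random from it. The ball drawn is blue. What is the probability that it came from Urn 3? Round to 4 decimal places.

Posterior probability ≈ 0.1840

Tabulate prior·likelihood by source: [1] prior 0.2, lik 0.5714, product 0.1143; [2] prior 0.2, lik 0.5833, product 0.1167; [3] prior 0.2, lik 0.5294, product 0.1059; [4] prior 0.2, lik 0.6923, product 0.1385; [5] prior 0.2, lik 0.5, product 0.1000.
Normalizing constant = 0.57530; the posterior for Urn 3 is its product over the sum, 0.1059/0.57530 = 0.1840.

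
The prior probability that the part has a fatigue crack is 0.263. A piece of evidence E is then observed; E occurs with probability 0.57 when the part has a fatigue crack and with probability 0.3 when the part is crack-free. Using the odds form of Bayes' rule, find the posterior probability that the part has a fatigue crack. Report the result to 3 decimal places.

Prior odds = 0.263/(1−0.263) = 0.35685.
Likelihood ratio for E = 0.57/0.3 = 1.9000.
Posterior odds = prior odds × LR = 0.67802.
Posterior probability = odds/(1+odds) = 0.67802/1.6780 = 0.404.

Posterior probability ≈ 0.404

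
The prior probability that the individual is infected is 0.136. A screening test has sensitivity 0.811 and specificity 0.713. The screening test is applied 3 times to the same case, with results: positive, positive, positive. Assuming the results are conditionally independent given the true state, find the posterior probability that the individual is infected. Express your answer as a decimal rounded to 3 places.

Posterior P(H) ≈ 0.780

Let H be the event that the individual is infected; start with P(H) = 0.136. P('positive'|H) = 0.811, P('positive'|¬H) = 0.287.
Update on result 1 ('positive'): P(H) ← 0.811·0.1360 / (0.811·0.1360 + 0.287·0.8640) = 0.11030/0.35826 = 0.3079.
Update on result 2 ('positive'): P(H) ← 0.811·0.3079 / (0.811·0.3079 + 0.287·0.6921) = 0.24968/0.44832 = 0.5569.
Update on result 3 ('positive'): P(H) ← 0.811·0.5569 / (0.811·0.5569 + 0.287·0.4431) = 0.45166/0.57882 = 0.7803.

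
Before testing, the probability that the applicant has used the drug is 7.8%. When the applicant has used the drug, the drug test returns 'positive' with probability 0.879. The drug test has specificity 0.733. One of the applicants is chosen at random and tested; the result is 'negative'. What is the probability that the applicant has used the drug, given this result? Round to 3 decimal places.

P(H | E) ≈ 0.014

Let H be the event that the applicant has used the drug. P(H) = 0.078, so P(¬H) = 0.922. With E the 'negative' result, P(E|H) = 0.121 and P(E|¬H) = 0.733.
P(E) = 0.121·0.078 + 0.733·0.922 = 0.0094380 + 0.67583 = 0.68526.
By Bayes' theorem, P(H|E) = 0.0094380 / 0.68526 = 0.014.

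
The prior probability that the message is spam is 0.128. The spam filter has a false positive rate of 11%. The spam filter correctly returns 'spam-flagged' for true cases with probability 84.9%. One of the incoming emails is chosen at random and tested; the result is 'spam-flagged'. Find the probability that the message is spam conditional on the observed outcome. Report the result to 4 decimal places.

Write H for 'the message is spam'. Prior odds H:¬H = 0.128/0.872 = 0.14679. For the 'spam-flagged' outcome, the likelihood ratio is 0.849/0.11 = 7.7182.
Posterior odds = 0.14679 × 7.7182 = 1.1329, so P(H|E) = 1.1329/(1+1.1329) = 0.5312.

P(H | E) ≈ 0.5312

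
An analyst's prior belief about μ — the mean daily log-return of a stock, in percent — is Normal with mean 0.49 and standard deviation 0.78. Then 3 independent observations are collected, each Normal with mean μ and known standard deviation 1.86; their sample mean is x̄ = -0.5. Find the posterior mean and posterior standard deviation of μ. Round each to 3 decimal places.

Posterior mean ≈ 0.148; posterior SD ≈ 0.631

With known σ, the Normal prior is conjugate. Weight on the data is w = (n/σ²)/(n/σ² + 1/τ₀²) = 0.867152/(0.867152+1.64366) = 0.34537.
Posterior mean = w·x̄ + (1−w)·μ₀ = 0.34537·-0.5 + 0.65463·0.49 = 0.148. Posterior variance = 1/(0.867152+1.64366) = 0.398278, so SD = 0.631.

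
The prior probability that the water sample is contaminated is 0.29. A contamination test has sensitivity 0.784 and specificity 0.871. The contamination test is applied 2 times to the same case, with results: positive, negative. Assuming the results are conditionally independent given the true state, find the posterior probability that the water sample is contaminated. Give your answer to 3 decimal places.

Let H be the event that the water sample is contaminated; start with P(H) = 0.29. P('positive'|H) = 0.784, P('positive'|¬H) = 0.129.
Update on result 1 ('positive'): P(H) ← 0.784·0.2900 / (0.784·0.2900 + 0.129·0.7100) = 0.22736/0.31895 = 0.7128.
Update on result 2 ('negative'): P(H) ← 0.216·0.7128 / (0.216·0.7128 + 0.871·0.2872) = 0.15397/0.40409 = 0.3810.

Posterior P(H) ≈ 0.381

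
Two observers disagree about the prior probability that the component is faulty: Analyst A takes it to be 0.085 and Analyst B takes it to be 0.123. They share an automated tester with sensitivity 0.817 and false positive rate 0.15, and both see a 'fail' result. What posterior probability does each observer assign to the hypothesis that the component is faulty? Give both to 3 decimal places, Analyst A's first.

P('+'|H) = 0.817, P('+'|¬H) = 0.15.
Analyst A: numerator 0.817·0.085 = 0.069445; evidence = 0.069445+0.15·0.915 = 0.20670; posterior = 0.336.
Analyst B: numerator 0.817·0.123 = 0.10049; evidence = 0.10049+0.15·0.877 = 0.23204; posterior = 0.433.

Analyst A: 0.336; Analyst B: 0.433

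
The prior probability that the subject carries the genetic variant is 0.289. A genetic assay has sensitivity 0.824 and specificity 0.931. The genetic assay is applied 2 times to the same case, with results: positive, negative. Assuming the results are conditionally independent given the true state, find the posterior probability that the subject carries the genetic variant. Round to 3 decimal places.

With H the event that the subject carries the genetic variant, the joint likelihood of the observed sequence is P(data|H) = 0.824·0.176 = 0.14502 and P(data|¬H) = 0.069·0.931 = 0.064239.
Bayes: P(H|data) = 0.289·0.14502 / (0.289·0.14502 + 0.711·0.064239) = 0.041912/0.087586 = 0.4785.

Posterior P(H) ≈ 0.479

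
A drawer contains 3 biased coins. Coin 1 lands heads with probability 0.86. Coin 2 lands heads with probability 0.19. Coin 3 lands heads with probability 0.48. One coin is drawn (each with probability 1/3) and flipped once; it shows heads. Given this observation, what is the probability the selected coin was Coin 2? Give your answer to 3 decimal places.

P(heads|C1) = 0.86; P(heads|C2) = 0.19; P(heads|C3) = 0.48.
Prior × likelihood for each source: 0.333333·0.86=0.2867, 0.333333·0.19=0.06333, 0.333333·0.48=0.1600. Summing gives P(heads) = 0.51000.
P(Coin 2 | heads) = 0.06333 / 0.51000 = 0.124.

Posterior probability ≈ 0.124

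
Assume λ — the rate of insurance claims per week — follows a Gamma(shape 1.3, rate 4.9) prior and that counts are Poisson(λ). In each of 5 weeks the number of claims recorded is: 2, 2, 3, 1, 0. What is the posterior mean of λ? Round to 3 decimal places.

Posterior mean ≈ 0.939

The Poisson likelihood adds the total count to the shape and the number of exposure periods to the rate. Here ∑xᵢ = 8 and n = 5, so shape 1.3→9.3 and rate 4.9→9.9.
E[λ | data] = 9.3/9.9 = 0.939.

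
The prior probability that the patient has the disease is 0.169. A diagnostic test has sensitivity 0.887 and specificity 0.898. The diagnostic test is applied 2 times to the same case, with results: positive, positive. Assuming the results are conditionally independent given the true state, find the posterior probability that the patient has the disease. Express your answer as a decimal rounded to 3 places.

Posterior P(H) ≈ 0.939

Let H be the event that the patient has the disease; start with P(H) = 0.169. P('positive'|H) = 0.887, P('positive'|¬H) = 0.102.
Update on result 1 ('positive'): P(H) ← 0.887·0.1690 / (0.887·0.1690 + 0.102·0.8310) = 0.14990/0.23467 = 0.6388.
Update on result 2 ('positive'): P(H) ← 0.887·0.6388 / (0.887·0.6388 + 0.102·0.3612) = 0.56661/0.60345 = 0.9389.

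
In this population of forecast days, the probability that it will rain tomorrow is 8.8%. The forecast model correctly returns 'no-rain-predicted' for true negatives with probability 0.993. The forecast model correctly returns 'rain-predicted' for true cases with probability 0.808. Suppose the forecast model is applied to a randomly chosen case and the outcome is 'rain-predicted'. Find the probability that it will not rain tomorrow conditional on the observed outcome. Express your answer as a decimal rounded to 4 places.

P(¬H | E) ≈ 0.0824

Write H for 'it will rain tomorrow'. Prior odds H:¬H = 0.088/0.912 = 0.096491. For the 'rain-predicted' outcome, the likelihood ratio is 0.808/0.007 = 115.43.
Posterior odds = 0.096491 × 115.43 = 11.138, so P(H|E) = 11.138/(1+11.138) = 0.9176. Then P(¬H|E) = 1 − 0.9176 = 0.0824.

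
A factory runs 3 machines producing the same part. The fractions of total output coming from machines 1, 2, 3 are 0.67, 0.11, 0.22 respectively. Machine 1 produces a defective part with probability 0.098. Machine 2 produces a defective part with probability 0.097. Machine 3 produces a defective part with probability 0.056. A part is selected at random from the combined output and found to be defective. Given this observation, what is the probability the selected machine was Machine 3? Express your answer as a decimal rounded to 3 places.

P(defective|M1) = 0.098; P(defective|M2) = 0.097; P(defective|M3) = 0.056.
Prior × likelihood for each source: 0.67·0.098=0.06566, 0.11·0.097=0.01067, 0.22·0.056=0.01232. Summing gives P(defective) = 0.088650.
P(Machine 3 | defective) = 0.01232 / 0.088650 = 0.139.

Posterior probability ≈ 0.139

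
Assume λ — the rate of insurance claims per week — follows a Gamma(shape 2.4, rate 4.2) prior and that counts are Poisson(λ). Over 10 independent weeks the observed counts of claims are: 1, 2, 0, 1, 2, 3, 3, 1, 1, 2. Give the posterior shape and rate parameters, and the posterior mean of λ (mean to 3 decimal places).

The Poisson likelihood adds the total count to the shape and the number of exposure periods to the rate. Here ∑xᵢ = 16 and n = 10, so shape 2.4→18.4 and rate 4.2→14.2.
E[λ | data] = 18.4/14.2 = 1.296.

Posterior: Gamma(shape=18.4, rate=14.2); mean ≈ 1.296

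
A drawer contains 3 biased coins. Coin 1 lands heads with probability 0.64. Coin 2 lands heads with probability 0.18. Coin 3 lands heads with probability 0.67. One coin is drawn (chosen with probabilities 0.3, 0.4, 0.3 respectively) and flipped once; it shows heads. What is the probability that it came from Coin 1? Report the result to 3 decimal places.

P(heads|C1) = 0.64; P(heads|C2) = 0.18; P(heads|C3) = 0.67.
Prior × likelihood for each source: 0.3·0.64=0.1920, 0.4·0.18=0.07200, 0.3·0.67=0.2010. Summing gives P(heads) = 0.46500.
P(Coin 1 | heads) = 0.1920 / 0.46500 = 0.413.

Posterior probability ≈ 0.413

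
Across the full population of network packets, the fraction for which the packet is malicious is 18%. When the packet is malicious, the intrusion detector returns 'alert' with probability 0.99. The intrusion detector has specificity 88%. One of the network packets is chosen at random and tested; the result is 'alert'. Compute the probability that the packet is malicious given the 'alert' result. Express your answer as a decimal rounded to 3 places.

Let H be the event that the packet is malicious. P(H) = 0.18, so P(¬H) = 0.82. With E the 'alert' result, P(E|H) = 0.99 and P(E|¬H) = 0.12.
P(E) = 0.99·0.18 + 0.12·0.82 = 0.17820 + 0.098400 = 0.27660.
By Bayes' theorem, P(H|E) = 0.17820 / 0.27660 = 0.644.

P(H | E) ≈ 0.644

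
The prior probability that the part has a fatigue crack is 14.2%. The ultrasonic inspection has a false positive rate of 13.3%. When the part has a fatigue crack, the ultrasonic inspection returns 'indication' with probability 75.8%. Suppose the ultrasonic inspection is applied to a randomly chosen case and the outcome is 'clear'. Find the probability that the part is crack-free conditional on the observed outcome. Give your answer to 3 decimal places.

Write H for 'the part has a fatigue crack'. Prior odds H:¬H = 0.142/0.858 = 0.16550. For the 'clear' outcome, the likelihood ratio is 0.242/0.867 = 0.27912.
Posterior odds = 0.16550 × 0.27912 = 0.046195, so P(H|E) = 0.046195/(1+0.046195) = 0.044. Then P(¬H|E) = 1 − 0.044 = 0.956.

P(¬H | E) ≈ 0.956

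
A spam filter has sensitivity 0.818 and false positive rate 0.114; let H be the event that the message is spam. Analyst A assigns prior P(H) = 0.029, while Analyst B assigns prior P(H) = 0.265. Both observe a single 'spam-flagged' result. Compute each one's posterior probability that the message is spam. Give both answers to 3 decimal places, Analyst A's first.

Analyst A: 0.176; Analyst B: 0.721

P('+'|H) = 0.818, P('+'|¬H) = 0.114.
Analyst A: numerator 0.818·0.029 = 0.023722; evidence = 0.023722+0.114·0.971 = 0.13442; posterior = 0.176.
Analyst B: numerator 0.818·0.265 = 0.21677; evidence = 0.21677+0.114·0.735 = 0.30056; posterior = 0.721.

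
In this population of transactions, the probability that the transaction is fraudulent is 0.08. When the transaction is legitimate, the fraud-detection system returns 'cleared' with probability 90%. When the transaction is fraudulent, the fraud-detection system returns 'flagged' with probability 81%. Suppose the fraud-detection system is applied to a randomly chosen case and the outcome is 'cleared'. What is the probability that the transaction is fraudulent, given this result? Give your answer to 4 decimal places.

P(H | E) ≈ 0.0180

Write H for 'the transaction is fraudulent'. Prior odds H:¬H = 0.08/0.92 = 0.086957. For the 'cleared' outcome, the likelihood ratio is 0.19/0.9 = 0.21111.
Posterior odds = 0.086957 × 0.21111 = 0.018357, so P(H|E) = 0.018357/(1+0.018357) = 0.0180.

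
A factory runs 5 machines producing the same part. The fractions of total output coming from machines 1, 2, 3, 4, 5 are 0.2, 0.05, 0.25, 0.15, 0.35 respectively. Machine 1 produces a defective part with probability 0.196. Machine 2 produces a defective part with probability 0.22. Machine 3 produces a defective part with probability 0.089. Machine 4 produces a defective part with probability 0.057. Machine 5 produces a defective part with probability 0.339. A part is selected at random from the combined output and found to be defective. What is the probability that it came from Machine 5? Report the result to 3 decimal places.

P(defective|M1) = 0.196; P(defective|M2) = 0.22; P(defective|M3) = 0.089; P(defective|M4) = 0.057; P(defective|M5) = 0.339.
Prior × likelihood for each source: 0.2·0.196=0.03920, 0.05·0.22=0.01100, 0.25·0.089=0.02225, 0.15·0.057=0.008550, 0.35·0.339=0.1187. Summing gives P(defective) = 0.19965.
P(Machine 5 | defective) = 0.1187 / 0.19965 = 0.594.

Posterior probability ≈ 0.594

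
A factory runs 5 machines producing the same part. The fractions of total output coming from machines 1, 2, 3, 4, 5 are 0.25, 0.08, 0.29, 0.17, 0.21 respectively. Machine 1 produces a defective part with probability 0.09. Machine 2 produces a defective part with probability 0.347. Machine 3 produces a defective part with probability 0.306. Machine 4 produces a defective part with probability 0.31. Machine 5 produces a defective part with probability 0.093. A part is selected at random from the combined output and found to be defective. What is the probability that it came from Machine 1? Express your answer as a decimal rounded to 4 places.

P(defective|M1) = 0.09; P(defective|M2) = 0.347; P(defective|M3) = 0.306; P(defective|M4) = 0.31; P(defective|M5) = 0.093.
Prior × likelihood for each source: 0.25·0.09=0.02250, 0.08·0.347=0.02776, 0.29·0.306=0.08874, 0.17·0.31=0.05270, 0.21·0.093=0.01953. Summing gives P(defective) = 0.21123.
P(Machine 1 | defective) = 0.02250 / 0.21123 = 0.1065.

Posterior probability ≈ 0.1065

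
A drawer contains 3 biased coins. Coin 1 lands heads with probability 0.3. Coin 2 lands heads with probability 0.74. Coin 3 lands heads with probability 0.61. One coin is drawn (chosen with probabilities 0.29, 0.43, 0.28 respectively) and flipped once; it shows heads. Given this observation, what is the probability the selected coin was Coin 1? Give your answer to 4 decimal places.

P(heads|C1) = 0.3; P(heads|C2) = 0.74; P(heads|C3) = 0.61.
Prior × likelihood for each source: 0.29·0.3=0.08700, 0.43·0.74=0.3182, 0.28·0.61=0.1708. Summing gives P(heads) = 0.57600.
P(Coin 1 | heads) = 0.08700 / 0.57600 = 0.1510.

Posterior probability ≈ 0.1510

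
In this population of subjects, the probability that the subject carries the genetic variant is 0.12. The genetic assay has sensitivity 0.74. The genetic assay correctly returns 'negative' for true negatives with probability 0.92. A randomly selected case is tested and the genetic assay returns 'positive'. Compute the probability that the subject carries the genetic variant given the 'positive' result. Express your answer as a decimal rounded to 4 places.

P(H | E) ≈ 0.5578

Write H for 'the subject carries the genetic variant'. Prior odds H:¬H = 0.12/0.88 = 0.13636. For the 'positive' outcome, the likelihood ratio is 0.74/0.08 = 9.2500.
Posterior odds = 0.13636 × 9.2500 = 1.2614, so P(H|E) = 1.2614/(1+1.2614) = 0.5578.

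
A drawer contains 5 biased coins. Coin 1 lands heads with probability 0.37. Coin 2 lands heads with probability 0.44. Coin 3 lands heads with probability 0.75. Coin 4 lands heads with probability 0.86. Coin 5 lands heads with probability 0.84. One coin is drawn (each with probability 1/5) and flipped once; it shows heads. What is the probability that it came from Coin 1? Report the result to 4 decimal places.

Tabulate prior·likelihood by source: [1] prior 0.2, lik 0.37, product 0.07400; [2] prior 0.2, lik 0.44, product 0.08800; [3] prior 0.2, lik 0.75, product 0.1500; [4] prior 0.2, lik 0.86, product 0.1720; [5] prior 0.2, lik 0.84, product 0.1680.
Normalizing constant = 0.65200; the posterior for Coin 1 is its product over the sum, 0.07400/0.65200 = 0.1135.

Posterior probability ≈ 0.1135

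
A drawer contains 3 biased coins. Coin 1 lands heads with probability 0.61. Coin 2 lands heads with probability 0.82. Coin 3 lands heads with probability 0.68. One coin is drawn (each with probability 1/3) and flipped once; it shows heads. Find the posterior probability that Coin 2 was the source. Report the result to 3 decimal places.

Posterior probability ≈ 0.389

Tabulate prior·likelihood by source: [1] prior 0.333333, lik 0.61, product 0.2033; [2] prior 0.333333, lik 0.82, product 0.2733; [3] prior 0.333333, lik 0.68, product 0.2267.
Normalizing constant = 0.70333; the posterior for Coin 2 is its product over the sum, 0.2733/0.70333 = 0.389.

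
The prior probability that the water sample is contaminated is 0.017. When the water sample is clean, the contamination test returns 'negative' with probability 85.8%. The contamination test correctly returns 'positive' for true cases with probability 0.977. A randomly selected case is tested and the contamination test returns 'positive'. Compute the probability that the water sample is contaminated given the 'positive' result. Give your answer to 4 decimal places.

P(H | E) ≈ 0.1063

Write H for 'the water sample is contaminated'. Prior odds H:¬H = 0.017/0.983 = 0.017294. For the 'positive' outcome, the likelihood ratio is 0.977/0.142 = 6.8803.
Posterior odds = 0.017294 × 6.8803 = 0.11899, so P(H|E) = 0.11899/(1+0.11899) = 0.1063.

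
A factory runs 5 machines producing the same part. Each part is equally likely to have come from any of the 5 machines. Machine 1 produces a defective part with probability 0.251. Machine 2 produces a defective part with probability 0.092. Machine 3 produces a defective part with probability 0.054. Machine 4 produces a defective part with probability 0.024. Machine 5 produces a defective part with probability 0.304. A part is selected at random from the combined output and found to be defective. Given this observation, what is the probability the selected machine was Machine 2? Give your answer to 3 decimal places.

Posterior probability ≈ 0.127

Tabulate prior·likelihood by source: [1] prior 0.2, lik 0.251, product 0.05020; [2] prior 0.2, lik 0.092, product 0.01840; [3] prior 0.2, lik 0.054, product 0.01080; [4] prior 0.2, lik 0.024, product 0.004800; [5] prior 0.2, lik 0.304, product 0.06080.
Normalizing constant = 0.14500; the posterior for Machine 2 is its product over the sum, 0.01840/0.14500 = 0.127.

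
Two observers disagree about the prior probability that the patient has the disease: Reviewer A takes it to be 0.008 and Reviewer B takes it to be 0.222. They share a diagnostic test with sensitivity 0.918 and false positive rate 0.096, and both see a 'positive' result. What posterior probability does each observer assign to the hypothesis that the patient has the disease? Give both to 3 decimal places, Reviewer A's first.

The likelihood ratio for a 'positive' result is 0.918/0.096 = 9.5625.
Reviewer A: prior odds 0.008/0.992 = 0.0080645; posterior odds 0.077117; posterior probability 0.072.
Reviewer B: prior odds 0.222/0.778 = 0.28535; posterior odds 2.7286; posterior probability 0.732.

Reviewer A: 0.072; Reviewer B: 0.732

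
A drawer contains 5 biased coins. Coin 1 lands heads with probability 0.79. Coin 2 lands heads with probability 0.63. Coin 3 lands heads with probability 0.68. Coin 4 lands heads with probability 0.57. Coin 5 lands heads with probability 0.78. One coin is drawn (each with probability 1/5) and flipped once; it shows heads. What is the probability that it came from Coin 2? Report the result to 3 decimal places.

Posterior probability ≈ 0.183

P(heads|C1) = 0.79; P(heads|C2) = 0.63; P(heads|C3) = 0.68; P(heads|C4) = 0.57; P(heads|C5) = 0.78.
Prior × likelihood for each source: 0.2·0.79=0.1580, 0.2·0.63=0.1260, 0.2·0.68=0.1360, 0.2·0.57=0.1140, 0.2·0.78=0.1560. Summing gives P(heads) = 0.69000.
P(Coin 2 | heads) = 0.1260 / 0.69000 = 0.183.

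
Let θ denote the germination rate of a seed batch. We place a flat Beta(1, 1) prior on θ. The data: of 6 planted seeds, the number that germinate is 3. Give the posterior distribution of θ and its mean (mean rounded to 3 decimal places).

Posterior: Beta(4, 4); mean ≈ 0.500

Observing 3 successes and 3 failures updates Beta(1, 1) by adding the success and failure counts to the two shape parameters: α = 1+3 = 4, β = 1+3 = 4.
E[θ | data] = 4/(4+4) = 0.500.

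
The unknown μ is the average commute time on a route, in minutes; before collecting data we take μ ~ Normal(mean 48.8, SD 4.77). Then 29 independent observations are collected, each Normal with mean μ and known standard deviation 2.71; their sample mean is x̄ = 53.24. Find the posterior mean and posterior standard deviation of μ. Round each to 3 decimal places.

Posterior mean ≈ 53.191; posterior SD ≈ 0.500

With known σ, the Normal prior is conjugate. Weight on the data is w = (n/σ²)/(n/σ² + 1/τ₀²) = 3.94875/(3.94875+0.0439504) = 0.98899.
Posterior mean = w·x̄ + (1−w)·μ₀ = 0.98899·53.24 + 0.011008·48.8 = 53.191. Posterior variance = 1/(3.94875+0.0439504) = 0.250457, so SD = 0.500.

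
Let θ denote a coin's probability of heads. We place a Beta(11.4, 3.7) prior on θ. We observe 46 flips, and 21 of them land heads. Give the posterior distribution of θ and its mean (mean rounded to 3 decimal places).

The binomial likelihood is conjugate to the Beta prior: with 21 successes and 25 failures, the posterior is Beta(11.4+21, 3.7+25) = Beta(32.4, 28.7).
E[θ | data] = 32.4/(32.4+28.7) = 0.530.

Posterior: Beta(32.4, 28.7); mean ≈ 0.530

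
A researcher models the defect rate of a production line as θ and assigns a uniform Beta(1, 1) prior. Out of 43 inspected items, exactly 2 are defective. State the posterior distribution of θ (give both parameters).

Posterior: Beta(3, 42)

The binomial likelihood is conjugate to the Beta prior: with 2 successes and 41 failures, the posterior is Beta(1+2, 1+41) = Beta(3, 42).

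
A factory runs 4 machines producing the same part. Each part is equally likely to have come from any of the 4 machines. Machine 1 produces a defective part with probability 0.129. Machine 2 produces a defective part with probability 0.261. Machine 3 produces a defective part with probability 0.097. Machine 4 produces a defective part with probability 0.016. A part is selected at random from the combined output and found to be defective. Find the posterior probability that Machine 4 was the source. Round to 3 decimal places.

Tabulate prior·likelihood by source: [1] prior 0.25, lik 0.129, product 0.03225; [2] prior 0.25, lik 0.261, product 0.06525; [3] prior 0.25, lik 0.097, product 0.02425; [4] prior 0.25, lik 0.016, product 0.004000.
Normalizing constant = 0.12575; the posterior for Machine 4 is its product over the sum, 0.004000/0.12575 = 0.032.

Posterior probability ≈ 0.032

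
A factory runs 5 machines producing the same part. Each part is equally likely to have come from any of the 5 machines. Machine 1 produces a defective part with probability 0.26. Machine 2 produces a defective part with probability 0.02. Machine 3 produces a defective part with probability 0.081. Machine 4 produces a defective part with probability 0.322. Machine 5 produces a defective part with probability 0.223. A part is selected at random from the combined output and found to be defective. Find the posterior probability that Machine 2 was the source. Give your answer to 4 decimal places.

Posterior probability ≈ 0.0221

Tabulate prior·likelihood by source: [1] prior 0.2, lik 0.26, product 0.05200; [2] prior 0.2, lik 0.02, product 0.004000; [3] prior 0.2, lik 0.081, product 0.01620; [4] prior 0.2, lik 0.322, product 0.06440; [5] prior 0.2, lik 0.223, product 0.04460.
Normalizing constant = 0.18120; the posterior for Machine 2 is its product over the sum, 0.004000/0.18120 = 0.0221.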